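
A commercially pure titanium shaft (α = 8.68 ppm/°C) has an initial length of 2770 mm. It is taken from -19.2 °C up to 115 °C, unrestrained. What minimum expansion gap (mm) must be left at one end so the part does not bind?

ΔT = 115 − (-19.2) = 134.2 K.
ΔL = α·L₀·ΔT = 8.68×10⁻⁶ × 2770 mm × 134.2 K = 3.23 mm.

3.23 mm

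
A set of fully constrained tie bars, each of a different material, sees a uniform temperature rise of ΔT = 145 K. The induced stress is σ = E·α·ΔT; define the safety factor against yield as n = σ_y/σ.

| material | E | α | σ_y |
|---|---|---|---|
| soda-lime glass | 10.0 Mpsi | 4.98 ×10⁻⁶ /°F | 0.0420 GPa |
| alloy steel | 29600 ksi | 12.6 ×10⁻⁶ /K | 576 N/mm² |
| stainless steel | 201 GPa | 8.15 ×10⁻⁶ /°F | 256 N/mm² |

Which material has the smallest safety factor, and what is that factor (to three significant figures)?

With everything in SI (GPa, ×10⁻⁶/K, MPa):
  soda-lime glass: E = 68.95, α = 8.96, σ_y = 42.00 → σ = 89.6 MPa, n = 0.469
  alloy steel: E = 204.1, α = 12.6, σ_y = 576.0 → σ = 373 MPa, n = 1.54
  stainless steel: E = 201.0, α = 14.7, σ_y = 256.0 → σ = 428 MPa, n = 0.599
Smallest n: soda-lime glass with n = 0.469.

soda-lime glass, n = 0.469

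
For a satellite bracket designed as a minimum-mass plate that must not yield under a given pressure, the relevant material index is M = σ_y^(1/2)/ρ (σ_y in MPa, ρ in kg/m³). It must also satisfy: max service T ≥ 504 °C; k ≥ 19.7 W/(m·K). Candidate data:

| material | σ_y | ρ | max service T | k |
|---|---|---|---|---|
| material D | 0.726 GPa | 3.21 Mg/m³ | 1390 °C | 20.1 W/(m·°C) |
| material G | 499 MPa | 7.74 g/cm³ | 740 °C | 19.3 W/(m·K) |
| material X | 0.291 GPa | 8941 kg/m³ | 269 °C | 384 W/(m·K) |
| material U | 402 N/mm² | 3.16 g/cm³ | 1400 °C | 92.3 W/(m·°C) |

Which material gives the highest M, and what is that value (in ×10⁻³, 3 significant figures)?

Screen on constraints: max service T ≥ 504 °C; k ≥ 19.7 W/(m·K). Survivors: material D, material U.
After converting to SI:
  material D: σ_y = 726.0 MPa, ρ = 3210 kg/m³
  material U: σ_y = 402.0 MPa, ρ = 3160 kg/m³
  material D: M = 8.39×10⁻³
  material U: M = 6.34×10⁻³
Material D ranks first.

material D, M = 8.39×10⁻³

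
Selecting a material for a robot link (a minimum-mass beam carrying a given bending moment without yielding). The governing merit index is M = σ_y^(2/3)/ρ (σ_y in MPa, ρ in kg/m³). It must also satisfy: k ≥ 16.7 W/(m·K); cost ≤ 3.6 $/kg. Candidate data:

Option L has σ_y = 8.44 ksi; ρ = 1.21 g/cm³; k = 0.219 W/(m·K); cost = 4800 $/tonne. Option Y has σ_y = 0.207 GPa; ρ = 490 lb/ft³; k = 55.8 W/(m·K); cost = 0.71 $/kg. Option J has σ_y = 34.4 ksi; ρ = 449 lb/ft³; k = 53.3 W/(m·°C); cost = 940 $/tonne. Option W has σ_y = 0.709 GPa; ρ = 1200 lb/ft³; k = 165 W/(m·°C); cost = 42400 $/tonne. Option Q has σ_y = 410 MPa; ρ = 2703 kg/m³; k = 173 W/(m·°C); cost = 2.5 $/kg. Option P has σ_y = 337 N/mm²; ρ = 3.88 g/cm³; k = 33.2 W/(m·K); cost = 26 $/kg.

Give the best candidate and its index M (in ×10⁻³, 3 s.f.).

Screen on constraints: k ≥ 16.7 W/(m·K); cost ≤ 3.6 $/kg. Survivors: option Y, option J, option Q.
Convert each candidate to consistent units, then evaluate M:
  option Y: σ_y = 207.0 MPa, ρ = 7849 kg/m³
  option J: σ_y = 237.2 MPa, ρ = 7192 kg/m³
  option Q: σ_y = 410.0 MPa, ρ = 2703 kg/m³
  option Q: M = 20.4×10⁻³
  option J: M = 5.33×10⁻³
  option Y: M = 4.46×10⁻³
Highest index: option Q.

option Q, M = 20.4×10⁻³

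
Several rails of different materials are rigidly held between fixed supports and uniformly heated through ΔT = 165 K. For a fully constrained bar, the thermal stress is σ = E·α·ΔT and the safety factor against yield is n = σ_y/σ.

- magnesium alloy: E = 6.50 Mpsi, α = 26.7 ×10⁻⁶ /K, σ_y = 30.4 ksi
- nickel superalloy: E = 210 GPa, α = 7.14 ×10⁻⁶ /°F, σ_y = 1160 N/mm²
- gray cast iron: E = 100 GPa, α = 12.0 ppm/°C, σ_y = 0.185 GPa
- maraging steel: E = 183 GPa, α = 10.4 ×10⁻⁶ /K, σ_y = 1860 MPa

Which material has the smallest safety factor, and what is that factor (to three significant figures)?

gray cast iron, n = 0.934

Per material, after unit conversion:
  magnesium alloy: E = 44.82, α = 26.7, σ_y = 209.6 → σ = 197 MPa, n = 1.06
  nickel superalloy: E = 210.0, α = 12.9, σ_y = 1160 → σ = 445 MPa, n = 2.60
  gray cast iron: E = 100.0, α = 12.0, σ_y = 185.0 → σ = 198 MPa, n = 0.934
  maraging steel: E = 183.0, α = 10.4, σ_y = 1860 → σ = 314 MPa, n = 5.92
Gray cast iron has the lowest safety factor, n = 0.934.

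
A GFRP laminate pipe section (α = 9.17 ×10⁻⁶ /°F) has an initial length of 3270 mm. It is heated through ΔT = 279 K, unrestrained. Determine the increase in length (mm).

Convert α: 9.17×10⁻⁶/°F × (9/5) = 16.5×10⁻⁶/K.
ΔL = α·L₀·ΔT = 16.5×10⁻⁶ × 3270 mm × 279.0 K = 15.1 mm.

15.1 mm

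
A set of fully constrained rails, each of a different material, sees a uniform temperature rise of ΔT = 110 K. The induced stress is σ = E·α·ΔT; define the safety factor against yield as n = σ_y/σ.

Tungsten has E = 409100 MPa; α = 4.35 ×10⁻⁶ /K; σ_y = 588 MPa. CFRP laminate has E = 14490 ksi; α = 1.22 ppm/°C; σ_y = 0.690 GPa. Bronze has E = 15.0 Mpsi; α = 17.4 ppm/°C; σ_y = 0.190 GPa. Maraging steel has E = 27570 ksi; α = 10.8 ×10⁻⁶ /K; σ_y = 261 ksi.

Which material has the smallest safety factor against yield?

bronze

Converting E to GPa, α to ×10⁻⁶/K, σ_y to MPa, then σ and n for each:
  tungsten: E = 409.1, α = 4.35, σ_y = 588.0 → σ = 196 MPa, n = 3.00
  CFRP laminate: E = 99.91, α = 1.22, σ_y = 690.0 → σ = 13.4 MPa, n = 51.5
  bronze: E = 103.4, α = 17.4, σ_y = 190.0 → σ = 198 MPa, n = 0.960
  maraging steel: E = 190.1, α = 10.8, σ_y = 1800 → σ = 226 MPa, n = 7.97
Smallest n: bronze with n = 0.960.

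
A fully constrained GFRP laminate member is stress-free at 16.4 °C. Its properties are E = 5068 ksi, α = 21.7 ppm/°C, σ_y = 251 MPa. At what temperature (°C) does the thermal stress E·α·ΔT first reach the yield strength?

E = 5068 ksi = 34.94 GPa.
E·α·ΔT = 251.0 MPa ⇒ ΔT = 251.0 / (34.94×10³ × 21.7×10⁻⁶) = 331.0 K.
T = 16.4 + 331.0 = 347.4 °C.

347 °C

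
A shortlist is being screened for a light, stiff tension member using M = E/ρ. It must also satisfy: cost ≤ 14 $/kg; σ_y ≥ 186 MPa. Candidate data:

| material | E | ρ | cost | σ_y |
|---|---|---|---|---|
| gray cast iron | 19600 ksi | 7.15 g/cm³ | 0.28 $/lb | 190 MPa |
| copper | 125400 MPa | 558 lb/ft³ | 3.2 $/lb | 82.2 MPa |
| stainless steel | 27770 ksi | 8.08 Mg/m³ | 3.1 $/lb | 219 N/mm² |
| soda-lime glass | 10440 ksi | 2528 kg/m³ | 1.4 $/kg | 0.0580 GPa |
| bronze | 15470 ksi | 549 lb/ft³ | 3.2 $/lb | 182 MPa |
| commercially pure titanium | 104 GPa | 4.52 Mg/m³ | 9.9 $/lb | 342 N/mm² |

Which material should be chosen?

stainless steel

Screen on constraints: cost ≤ 14 $/kg; σ_y ≥ 186 MPa. Survivors: gray cast iron, stainless steel.
Putting every candidate on a common basis:
  gray cast iron: E = 135.1 GPa, ρ = 7150 kg/m³
  stainless steel: E = 191.5 GPa, ρ = 8080 kg/m³
  stainless steel: M = 23.7 MN·m/kg
  gray cast iron: M = 18.9 MN·m/kg
Stainless steel ranks first.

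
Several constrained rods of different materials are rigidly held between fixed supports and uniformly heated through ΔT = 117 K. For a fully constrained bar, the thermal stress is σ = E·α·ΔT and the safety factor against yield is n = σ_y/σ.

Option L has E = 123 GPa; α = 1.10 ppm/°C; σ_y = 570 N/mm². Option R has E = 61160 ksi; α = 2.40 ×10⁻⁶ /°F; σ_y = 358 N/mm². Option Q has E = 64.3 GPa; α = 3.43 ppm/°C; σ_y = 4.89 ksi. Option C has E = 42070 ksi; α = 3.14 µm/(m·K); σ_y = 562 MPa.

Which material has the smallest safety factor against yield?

option Q

Per material, after unit conversion:
  option L: E = 123.0, α = 1.10, σ_y = 570.0 → σ = 15.8 MPa, n = 36.0
  option R: E = 421.7, α = 4.32, σ_y = 358.0 → σ = 213 MPa, n = 1.68
  option Q: E = 64.30, α = 3.43, σ_y = 33.72 → σ = 25.8 MPa, n = 1.31
  option C: E = 290.1, α = 3.14, σ_y = 562.0 → σ = 107 MPa, n = 5.27
Option Q has the lowest safety factor, n = 1.31.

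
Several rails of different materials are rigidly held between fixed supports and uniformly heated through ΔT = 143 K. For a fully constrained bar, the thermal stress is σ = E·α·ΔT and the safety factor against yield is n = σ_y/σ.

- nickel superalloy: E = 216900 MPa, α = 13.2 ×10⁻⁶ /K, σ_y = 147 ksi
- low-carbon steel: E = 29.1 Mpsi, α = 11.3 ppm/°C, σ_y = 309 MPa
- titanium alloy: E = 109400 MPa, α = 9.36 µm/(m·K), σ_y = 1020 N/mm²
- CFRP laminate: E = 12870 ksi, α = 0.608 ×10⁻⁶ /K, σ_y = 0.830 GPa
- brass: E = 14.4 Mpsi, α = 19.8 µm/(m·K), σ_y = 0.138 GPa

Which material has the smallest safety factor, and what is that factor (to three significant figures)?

brass, n = 0.491

Converting E to GPa, α to ×10⁻⁶/K, σ_y to MPa, then σ and n for each:
  nickel superalloy: E = 216.9, α = 13.2, σ_y = 1014 → σ = 409 MPa, n = 2.48
  low-carbon steel: E = 200.6, α = 11.3, σ_y = 309.0 → σ = 324 MPa, n = 0.953
  titanium alloy: E = 109.4, α = 9.36, σ_y = 1020 → σ = 146 MPa, n = 6.97
  CFRP laminate: E = 88.74, α = 0.608, σ_y = 830.0 → σ = 7.72 MPa, n = 108
  brass: E = 99.28, α = 19.8, σ_y = 138.0 → σ = 281 MPa, n = 0.491
Brass has the lowest safety factor, n = 0.491.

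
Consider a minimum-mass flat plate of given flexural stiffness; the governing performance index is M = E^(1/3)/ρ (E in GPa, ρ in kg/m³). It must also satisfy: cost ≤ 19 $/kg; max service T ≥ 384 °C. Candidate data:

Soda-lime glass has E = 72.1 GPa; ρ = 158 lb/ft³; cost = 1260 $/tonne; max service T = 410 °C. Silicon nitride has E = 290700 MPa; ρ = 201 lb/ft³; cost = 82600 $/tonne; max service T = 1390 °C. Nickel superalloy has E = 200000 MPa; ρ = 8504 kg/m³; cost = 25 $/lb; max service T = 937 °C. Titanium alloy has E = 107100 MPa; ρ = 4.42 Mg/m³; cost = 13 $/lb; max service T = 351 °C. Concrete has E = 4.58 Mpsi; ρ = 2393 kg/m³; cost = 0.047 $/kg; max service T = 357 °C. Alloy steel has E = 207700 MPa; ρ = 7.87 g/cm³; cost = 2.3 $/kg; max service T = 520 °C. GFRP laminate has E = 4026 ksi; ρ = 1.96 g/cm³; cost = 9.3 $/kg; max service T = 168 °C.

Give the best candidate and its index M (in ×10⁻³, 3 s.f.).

soda-lime glass, M = 1.64×10⁻³

Screen on constraints: cost ≤ 19 $/kg; max service T ≥ 384 °C. Survivors: soda-lime glass, alloy steel.
Normalizing units and computing the index:
  soda-lime glass: E = 72.10 GPa, ρ = 2531 kg/m³
  alloy steel: E = 207.7 GPa, ρ = 7870 kg/m³
  soda-lime glass: M = 1.64×10⁻³
  alloy steel: M = 0.752×10⁻³
The maximum is for soda-lime glass.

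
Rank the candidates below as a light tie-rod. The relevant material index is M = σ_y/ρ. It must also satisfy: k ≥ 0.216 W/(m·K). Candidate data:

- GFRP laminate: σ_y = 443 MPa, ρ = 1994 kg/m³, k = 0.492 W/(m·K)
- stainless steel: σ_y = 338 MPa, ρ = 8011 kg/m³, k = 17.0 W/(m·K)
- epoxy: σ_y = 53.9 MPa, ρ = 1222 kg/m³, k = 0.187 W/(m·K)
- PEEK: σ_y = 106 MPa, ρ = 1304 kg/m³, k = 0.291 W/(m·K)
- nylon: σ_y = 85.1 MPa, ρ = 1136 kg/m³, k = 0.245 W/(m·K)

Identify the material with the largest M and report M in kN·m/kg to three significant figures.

GFRP laminate, M = 222 kN·m/kg

Screen on constraints: k ≥ 0.216 W/(m·K). Survivors: GFRP laminate, stainless steel, PEEK, nylon.
Per-candidate index values:
  GFRP laminate: M = 222 kN·m/kg
  PEEK: M = 81.3 kN·m/kg
  nylon: M = 74.9 kN·m/kg
  stainless steel: M = 42.2 kN·m/kg
GFRP laminate has the largest M.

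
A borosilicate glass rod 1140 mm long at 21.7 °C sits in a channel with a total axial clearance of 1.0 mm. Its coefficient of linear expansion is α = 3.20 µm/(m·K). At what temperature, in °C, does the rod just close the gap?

α·L₀·ΔT = 1.0 mm ⇒ ΔT = 1.0 / (3.20×10⁻⁶ × 1140.0) = 274.1 K.
T = 21.7 + 274.1 = 295.8 °C.

296 °C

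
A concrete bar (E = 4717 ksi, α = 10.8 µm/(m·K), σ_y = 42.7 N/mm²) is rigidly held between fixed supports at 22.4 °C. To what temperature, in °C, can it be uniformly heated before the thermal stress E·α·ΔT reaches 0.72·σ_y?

E = 4717 ksi = 32.52 GPa.
σ_y = 42.7 N/mm² = 42.70 MPa.
E·α·ΔT = 30.74 MPa ⇒ ΔT = 30.74 / (32.52×10³ × 10.8×10⁻⁶) = 87.53 K.
T = 22.4 + 87.53 = 109.9 °C.

110 °C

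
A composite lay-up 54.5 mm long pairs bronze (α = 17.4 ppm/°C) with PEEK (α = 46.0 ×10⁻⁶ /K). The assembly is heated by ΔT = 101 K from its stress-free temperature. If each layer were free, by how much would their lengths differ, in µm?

Δα = |17.4 − 46.0|×10⁻⁶/K = 28.6×10⁻⁶/K.
ΔL_mismatch = Δα·L·ΔT = 28.6×10⁻⁶ × 54.5 mm × 101.0 K = 157 µm.

157 µm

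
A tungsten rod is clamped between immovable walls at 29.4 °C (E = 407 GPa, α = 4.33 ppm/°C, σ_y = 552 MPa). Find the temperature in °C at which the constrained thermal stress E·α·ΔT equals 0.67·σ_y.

E·α·ΔT = 369.8 MPa ⇒ ΔT = 369.8 / (407.0×10³ × 4.33×10⁻⁶) = 209.9 K.
T = 29.4 + 209.9 = 239.3 °C.

239 °C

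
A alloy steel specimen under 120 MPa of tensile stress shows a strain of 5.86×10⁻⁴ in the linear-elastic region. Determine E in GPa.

E = σ/ε = 120 MPa / 5.86×10⁻⁴ = 204800 MPa = 205 GPa.

205 GPa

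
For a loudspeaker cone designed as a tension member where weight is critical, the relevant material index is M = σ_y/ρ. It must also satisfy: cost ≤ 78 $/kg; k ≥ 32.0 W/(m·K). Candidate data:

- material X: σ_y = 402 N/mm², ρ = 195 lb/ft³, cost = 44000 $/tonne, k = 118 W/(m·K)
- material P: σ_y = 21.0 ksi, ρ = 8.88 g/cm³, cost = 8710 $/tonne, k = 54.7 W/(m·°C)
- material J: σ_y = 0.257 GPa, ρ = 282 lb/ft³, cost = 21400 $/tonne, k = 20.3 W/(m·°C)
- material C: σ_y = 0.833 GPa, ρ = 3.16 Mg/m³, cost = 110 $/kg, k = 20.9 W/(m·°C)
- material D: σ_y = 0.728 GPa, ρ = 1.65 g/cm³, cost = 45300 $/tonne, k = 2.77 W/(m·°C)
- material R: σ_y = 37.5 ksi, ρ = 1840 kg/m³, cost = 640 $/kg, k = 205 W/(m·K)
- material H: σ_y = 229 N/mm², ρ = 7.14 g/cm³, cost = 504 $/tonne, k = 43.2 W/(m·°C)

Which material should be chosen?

material X

Screen on constraints: cost ≤ 78 $/kg; k ≥ 32.0 W/(m·K). Survivors: material X, material P, material H.
In SI units:
  material X: σ_y = 402.0 MPa, ρ = 3124 kg/m³
  material P: σ_y = 144.8 MPa, ρ = 8880 kg/m³
  material H: σ_y = 229.0 MPa, ρ = 7140 kg/m³
  material X: M = 129 kN·m/kg
  material H: M = 32.1 kN·m/kg
  material P: M = 16.3 kN·m/kg
Material X ranks first.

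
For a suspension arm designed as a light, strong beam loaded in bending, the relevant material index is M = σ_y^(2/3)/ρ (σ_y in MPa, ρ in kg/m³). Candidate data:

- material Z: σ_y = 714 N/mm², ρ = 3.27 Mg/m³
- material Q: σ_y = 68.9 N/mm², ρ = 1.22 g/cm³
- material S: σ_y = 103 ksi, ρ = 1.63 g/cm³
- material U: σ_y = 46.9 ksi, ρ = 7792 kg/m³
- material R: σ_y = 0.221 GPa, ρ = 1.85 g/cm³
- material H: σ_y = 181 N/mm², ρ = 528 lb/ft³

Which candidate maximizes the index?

After converting to SI:
  material Z: σ_y = 714.0 MPa, ρ = 3270 kg/m³
  material Q: σ_y = 68.90 MPa, ρ = 1220 kg/m³
  material S: σ_y = 710.2 MPa, ρ = 1630 kg/m³
  material U: σ_y = 323.4 MPa, ρ = 7792 kg/m³
  material R: σ_y = 221.0 MPa, ρ = 1850 kg/m³
  material H: σ_y = 181.0 MPa, ρ = 8458 kg/m³
  material S: M = 48.8×10⁻³
  material Z: M = 24.4×10⁻³
  material R: M = 19.8×10⁻³
  material Q: M = 13.8×10⁻³
  material U: M = 6.05×10⁻³
  material H: M = 3.78×10⁻³
Material S ranks first.

material S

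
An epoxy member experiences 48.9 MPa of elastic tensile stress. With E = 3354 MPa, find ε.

E = 3354 MPa = 3.354 GPa = 3354 MPa.
ε = σ/E = 48.9 / 3354 = 0.0146.

0.0146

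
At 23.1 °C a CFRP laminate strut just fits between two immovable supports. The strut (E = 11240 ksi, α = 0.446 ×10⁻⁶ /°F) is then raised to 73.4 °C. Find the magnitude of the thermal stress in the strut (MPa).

3.13 MPa

E = 11240 ksi = 77.50 GPa.
α = 0.446×10⁻⁶/°F × 9/5 = 0.803×10⁻⁶/K.
ΔT = 50.30 K. Constrained thermal stress σ = E·α·ΔT = 77.50×10³ MPa × 0.803×10⁻⁶ × 50.30 = 3.13 MPa (compressive).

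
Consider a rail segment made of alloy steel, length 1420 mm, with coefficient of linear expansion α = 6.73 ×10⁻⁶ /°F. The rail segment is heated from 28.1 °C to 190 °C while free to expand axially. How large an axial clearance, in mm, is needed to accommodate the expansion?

Convert α: 6.73×10⁻⁶/°F × (9/5) = 12.1×10⁻⁶/K.
ΔT = 190 − 28.1 = 161.9 K.
ΔL = α·L₀·ΔT = 12.1×10⁻⁶ × 1420 mm × 161.9 K = 2.78 mm.

2.78 mm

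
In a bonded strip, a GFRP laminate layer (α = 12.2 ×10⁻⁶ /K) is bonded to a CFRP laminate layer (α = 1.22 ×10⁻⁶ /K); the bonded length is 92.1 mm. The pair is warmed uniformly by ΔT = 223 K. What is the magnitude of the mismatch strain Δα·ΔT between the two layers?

Δα = |12.2 − 1.22|×10⁻⁶/K = 11.0×10⁻⁶/K.
Mismatch strain = Δα·ΔT = 11.0×10⁻⁶ × 223.0 = 2.45×10⁻³.

2.45×10⁻³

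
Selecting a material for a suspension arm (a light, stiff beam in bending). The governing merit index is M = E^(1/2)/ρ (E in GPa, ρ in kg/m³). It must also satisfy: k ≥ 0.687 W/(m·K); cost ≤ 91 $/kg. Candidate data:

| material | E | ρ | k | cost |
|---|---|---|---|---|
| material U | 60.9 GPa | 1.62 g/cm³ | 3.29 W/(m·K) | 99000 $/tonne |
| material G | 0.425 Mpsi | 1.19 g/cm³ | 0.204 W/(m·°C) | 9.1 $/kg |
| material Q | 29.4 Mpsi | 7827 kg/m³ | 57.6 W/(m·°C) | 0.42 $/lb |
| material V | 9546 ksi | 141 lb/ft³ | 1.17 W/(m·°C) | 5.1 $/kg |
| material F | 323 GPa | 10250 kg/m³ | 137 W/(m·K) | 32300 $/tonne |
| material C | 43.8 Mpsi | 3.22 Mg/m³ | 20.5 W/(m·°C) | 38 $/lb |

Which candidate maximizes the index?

Screen on constraints: k ≥ 0.687 W/(m·K); cost ≤ 91 $/kg. Survivors: material Q, material V, material F, material C.
Putting every candidate on a common basis:
  material Q: E = 202.7 GPa, ρ = 7827 kg/m³
  material V: E = 65.82 GPa, ρ = 2259 kg/m³
  material F: E = 323.0 GPa, ρ = 10250 kg/m³
  material C: E = 302.0 GPa, ρ = 3220 kg/m³
  material C: M = 5.40×10⁻³
  material V: M = 3.59×10⁻³
  material Q: M = 1.82×10⁻³
  material F: M = 1.75×10⁻³
The maximum is for material C.

material C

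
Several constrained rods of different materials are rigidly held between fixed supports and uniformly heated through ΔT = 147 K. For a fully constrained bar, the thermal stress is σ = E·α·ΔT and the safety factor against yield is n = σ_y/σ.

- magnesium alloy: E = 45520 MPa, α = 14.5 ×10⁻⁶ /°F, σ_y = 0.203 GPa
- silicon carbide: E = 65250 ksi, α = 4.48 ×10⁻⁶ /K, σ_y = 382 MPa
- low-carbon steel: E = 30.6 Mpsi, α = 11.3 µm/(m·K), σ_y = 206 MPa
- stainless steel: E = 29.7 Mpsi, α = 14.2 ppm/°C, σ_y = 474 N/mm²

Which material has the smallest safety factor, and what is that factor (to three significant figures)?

low-carbon steel, n = 0.588

Converting E to GPa, α to ×10⁻⁶/K, σ_y to MPa, then σ and n for each:
  magnesium alloy: E = 45.52, α = 26.1, σ_y = 203.0 → σ = 175 MPa, n = 1.16
  silicon carbide: E = 449.9, α = 4.48, σ_y = 382.0 → σ = 296 MPa, n = 1.29
  low-carbon steel: E = 211.0, α = 11.3, σ_y = 206.0 → σ = 350 MPa, n = 0.588
  stainless steel: E = 204.8, α = 14.2, σ_y = 474.0 → σ = 427 MPa, n = 1.11
The minimum is low-carbon steel at n = 0.588.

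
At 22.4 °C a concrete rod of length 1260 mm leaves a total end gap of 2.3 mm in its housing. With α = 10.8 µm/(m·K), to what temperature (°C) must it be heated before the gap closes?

α·L₀·ΔT = 2.3 mm ⇒ ΔT = 2.3 / (10.8×10⁻⁶ × 1260.0) = 169.0 K.
T = 22.4 + 169.0 = 191.4 °C.

191 °C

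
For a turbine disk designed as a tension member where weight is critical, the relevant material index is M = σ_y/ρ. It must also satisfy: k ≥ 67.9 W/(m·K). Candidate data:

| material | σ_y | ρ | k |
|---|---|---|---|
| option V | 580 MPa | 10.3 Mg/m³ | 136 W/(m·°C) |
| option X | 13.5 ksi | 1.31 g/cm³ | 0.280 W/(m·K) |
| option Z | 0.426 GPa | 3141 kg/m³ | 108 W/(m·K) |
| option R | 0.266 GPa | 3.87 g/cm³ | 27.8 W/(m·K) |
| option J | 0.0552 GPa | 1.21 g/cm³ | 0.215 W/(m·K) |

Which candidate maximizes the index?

option Z

Screen on constraints: k ≥ 67.9 W/(m·K). Survivors: option V, option Z.
Convert each candidate to consistent units, then evaluate M:
  option V: σ_y = 580.0 MPa, ρ = 10300 kg/m³
  option Z: σ_y = 426.0 MPa, ρ = 3141 kg/m³
  option Z: M = 136 kN·m/kg
  option V: M = 56.3 kN·m/kg
Option Z has the largest M.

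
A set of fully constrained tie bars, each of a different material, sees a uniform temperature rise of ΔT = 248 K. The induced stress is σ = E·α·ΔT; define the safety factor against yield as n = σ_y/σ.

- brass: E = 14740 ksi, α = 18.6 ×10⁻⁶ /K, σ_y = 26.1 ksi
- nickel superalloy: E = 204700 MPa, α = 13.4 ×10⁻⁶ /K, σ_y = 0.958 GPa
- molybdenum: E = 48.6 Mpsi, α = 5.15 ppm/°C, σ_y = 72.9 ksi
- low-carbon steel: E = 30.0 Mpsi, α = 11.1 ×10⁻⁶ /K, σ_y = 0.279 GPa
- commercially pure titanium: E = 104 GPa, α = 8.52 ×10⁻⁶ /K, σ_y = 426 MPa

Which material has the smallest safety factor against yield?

brass

Per material, after unit conversion:
  brass: E = 101.6, α = 18.6, σ_y = 180.0 → σ = 469 MPa, n = 0.384
  nickel superalloy: E = 204.7, α = 13.4, σ_y = 958.0 → σ = 680 MPa, n = 1.41
  molybdenum: E = 335.1, α = 5.15, σ_y = 502.6 → σ = 428 MPa, n = 1.17
  low-carbon steel: E = 206.8, α = 11.1, σ_y = 279.0 → σ = 569 MPa, n = 0.490
  commercially pure titanium: E = 104.0, α = 8.52, σ_y = 426.0 → σ = 220 MPa, n = 1.94
Smallest n: brass with n = 0.384.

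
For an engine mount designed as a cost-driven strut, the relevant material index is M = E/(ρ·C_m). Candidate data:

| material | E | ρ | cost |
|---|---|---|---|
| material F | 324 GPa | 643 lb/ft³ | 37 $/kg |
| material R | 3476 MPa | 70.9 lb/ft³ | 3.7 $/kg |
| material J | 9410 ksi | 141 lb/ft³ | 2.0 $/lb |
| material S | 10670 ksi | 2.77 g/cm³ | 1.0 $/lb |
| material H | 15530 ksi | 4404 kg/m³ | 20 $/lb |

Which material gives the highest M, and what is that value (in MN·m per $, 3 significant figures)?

After converting to SI:
  material F: E = 324.0 GPa, ρ = 10300 kg/m³, cost = 37.00 $/kg
  material R: E = 3.476 GPa, ρ = 1136 kg/m³, cost = 3.700 $/kg
  material J: E = 64.88 GPa, ρ = 2259 kg/m³, cost = 4.409 $/kg
  material S: E = 73.57 GPa, ρ = 2770 kg/m³, cost = 2.205 $/kg
  material H: E = 107.1 GPa, ρ = 4404 kg/m³, cost = 44.09 $/kg
  material S: M = 12.0 MN·m per $
  material J: M = 6.51 MN·m per $
  material F: M = 0.850 MN·m per $
  material R: M = 0.827 MN·m per $
  material H: M = 0.551 MN·m per $
Material S has the largest M.

material S, M = 12.0 MN·m per $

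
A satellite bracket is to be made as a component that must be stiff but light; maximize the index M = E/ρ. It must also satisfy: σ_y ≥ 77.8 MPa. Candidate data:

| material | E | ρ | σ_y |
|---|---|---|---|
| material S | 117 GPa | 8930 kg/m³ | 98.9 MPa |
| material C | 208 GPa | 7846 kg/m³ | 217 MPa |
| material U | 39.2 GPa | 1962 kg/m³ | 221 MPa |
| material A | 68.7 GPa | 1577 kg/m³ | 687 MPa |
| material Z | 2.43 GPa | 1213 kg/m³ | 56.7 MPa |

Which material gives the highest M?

material A

Screen on constraints: σ_y ≥ 77.8 MPa. Survivors: material S, material C, material U, material A.
Computing M directly (units already consistent):
  material A: M = 43.6 MN·m/kg
  material C: M = 26.5 MN·m/kg
  material U: M = 20.0 MN·m/kg
  material S: M = 13.1 MN·m/kg
Material A ranks first.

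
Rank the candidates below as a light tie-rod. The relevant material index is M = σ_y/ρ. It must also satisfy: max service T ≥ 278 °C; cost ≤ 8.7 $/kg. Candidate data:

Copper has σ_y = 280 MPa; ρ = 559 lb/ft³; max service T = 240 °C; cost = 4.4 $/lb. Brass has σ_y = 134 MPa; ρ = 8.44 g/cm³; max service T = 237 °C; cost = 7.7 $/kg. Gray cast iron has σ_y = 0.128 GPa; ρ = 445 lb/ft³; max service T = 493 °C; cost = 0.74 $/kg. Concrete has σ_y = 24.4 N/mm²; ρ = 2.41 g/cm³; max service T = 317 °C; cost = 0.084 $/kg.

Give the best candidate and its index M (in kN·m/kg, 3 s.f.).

gray cast iron, M = 18.0 kN·m/kg

Screen on constraints: max service T ≥ 278 °C; cost ≤ 8.7 $/kg. Survivors: gray cast iron, concrete.
Normalizing units and computing the index:
  gray cast iron: σ_y = 128.0 MPa, ρ = 7128 kg/m³
  concrete: σ_y = 24.40 MPa, ρ = 2410 kg/m³
  gray cast iron: M = 18.0 kN·m/kg
  concrete: M = 10.1 kN·m/kg
Gray cast iron has the largest M.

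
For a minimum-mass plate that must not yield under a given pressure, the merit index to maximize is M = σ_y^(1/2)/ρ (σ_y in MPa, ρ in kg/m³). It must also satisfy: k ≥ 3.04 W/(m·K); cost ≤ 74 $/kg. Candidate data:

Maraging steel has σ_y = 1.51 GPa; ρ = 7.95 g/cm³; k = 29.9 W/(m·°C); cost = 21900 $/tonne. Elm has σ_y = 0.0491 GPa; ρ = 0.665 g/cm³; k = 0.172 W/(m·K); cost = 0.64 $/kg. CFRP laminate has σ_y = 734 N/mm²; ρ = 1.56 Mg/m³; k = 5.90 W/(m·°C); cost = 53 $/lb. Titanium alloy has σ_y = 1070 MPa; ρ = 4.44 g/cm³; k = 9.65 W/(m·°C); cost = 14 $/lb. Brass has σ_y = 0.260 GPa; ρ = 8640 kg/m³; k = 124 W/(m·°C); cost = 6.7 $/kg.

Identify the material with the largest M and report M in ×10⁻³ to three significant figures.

Screen on constraints: k ≥ 3.04 W/(m·K); cost ≤ 74 $/kg. Survivors: maraging steel, titanium alloy, brass.
Putting every candidate on a common basis:
  maraging steel: σ_y = 1510 MPa, ρ = 7950 kg/m³
  titanium alloy: σ_y = 1070 MPa, ρ = 4440 kg/m³
  brass: σ_y = 260.0 MPa, ρ = 8640 kg/m³
  titanium alloy: M = 7.37×10⁻³
  maraging steel: M = 4.89×10⁻³
  brass: M = 1.87×10⁻³
The maximum is for titanium alloy.

titanium alloy, M = 7.37×10⁻³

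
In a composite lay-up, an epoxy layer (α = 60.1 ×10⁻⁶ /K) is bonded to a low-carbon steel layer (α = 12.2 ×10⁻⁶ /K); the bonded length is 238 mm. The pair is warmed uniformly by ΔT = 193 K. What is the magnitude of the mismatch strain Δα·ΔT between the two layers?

Δα = |60.1 − 12.2|×10⁻⁶/K = 47.9×10⁻⁶/K.
Mismatch strain = Δα·ΔT = 47.9×10⁻⁶ × 193.0 = 9.24×10⁻³.

9.24×10⁻³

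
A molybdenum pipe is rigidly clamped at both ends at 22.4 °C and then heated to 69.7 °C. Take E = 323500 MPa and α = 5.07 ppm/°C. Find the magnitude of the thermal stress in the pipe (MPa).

E = 323500 MPa = 323.5 GPa.
ΔT = 47.30 K. Constrained thermal stress σ = E·α·ΔT = 323.5×10³ MPa × 5.07×10⁻⁶ × 47.30 = 77.6 MPa (compressive).

77.6 MPa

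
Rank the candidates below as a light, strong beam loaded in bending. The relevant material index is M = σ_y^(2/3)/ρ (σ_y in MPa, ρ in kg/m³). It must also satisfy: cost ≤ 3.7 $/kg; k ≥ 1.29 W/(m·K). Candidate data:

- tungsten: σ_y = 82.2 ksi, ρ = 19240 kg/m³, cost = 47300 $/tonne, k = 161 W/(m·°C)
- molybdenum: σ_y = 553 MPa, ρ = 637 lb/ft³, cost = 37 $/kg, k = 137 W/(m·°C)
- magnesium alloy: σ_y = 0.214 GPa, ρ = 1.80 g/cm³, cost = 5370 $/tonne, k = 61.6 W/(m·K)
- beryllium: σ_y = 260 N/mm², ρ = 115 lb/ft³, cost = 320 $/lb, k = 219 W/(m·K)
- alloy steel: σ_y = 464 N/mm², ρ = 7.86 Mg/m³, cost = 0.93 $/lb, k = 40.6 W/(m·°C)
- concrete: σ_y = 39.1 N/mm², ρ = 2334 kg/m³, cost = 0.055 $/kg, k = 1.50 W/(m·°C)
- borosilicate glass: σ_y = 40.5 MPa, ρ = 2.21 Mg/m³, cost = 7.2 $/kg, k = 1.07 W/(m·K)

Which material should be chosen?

Screen on constraints: cost ≤ 3.7 $/kg; k ≥ 1.29 W/(m·K). Survivors: alloy steel, concrete.
Convert each candidate to consistent units, then evaluate M:
  alloy steel: σ_y = 464.0 MPa, ρ = 7860 kg/m³
  concrete: σ_y = 39.10 MPa, ρ = 2334 kg/m³
  alloy steel: M = 7.63×10⁻³
  concrete: M = 4.94×10⁻³
The maximum is for alloy steel.

alloy steel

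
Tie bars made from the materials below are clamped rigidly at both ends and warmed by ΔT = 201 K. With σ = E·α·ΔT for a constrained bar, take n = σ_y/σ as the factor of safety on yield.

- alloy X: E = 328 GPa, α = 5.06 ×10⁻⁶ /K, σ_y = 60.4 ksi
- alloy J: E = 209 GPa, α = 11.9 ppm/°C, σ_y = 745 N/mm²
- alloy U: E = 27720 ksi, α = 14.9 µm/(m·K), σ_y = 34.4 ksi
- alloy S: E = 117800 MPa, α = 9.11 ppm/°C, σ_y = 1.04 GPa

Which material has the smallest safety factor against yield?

alloy U

With everything in SI (GPa, ×10⁻⁶/K, MPa):
  alloy X: E = 328.0, α = 5.06, σ_y = 416.4 → σ = 334 MPa, n = 1.25
  alloy J: E = 209.0, α = 11.9, σ_y = 745.0 → σ = 500 MPa, n = 1.49
  alloy U: E = 191.1, α = 14.9, σ_y = 237.2 → σ = 572 MPa, n = 0.414
  alloy S: E = 117.8, α = 9.11, σ_y = 1040 → σ = 216 MPa, n = 4.82
Smallest n: alloy U with n = 0.414.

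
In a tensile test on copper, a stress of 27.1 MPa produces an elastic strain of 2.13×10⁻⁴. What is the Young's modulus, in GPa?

127 GPa

E = σ/ε = 27.1 MPa / 2.13×10⁻⁴ = 127200 MPa = 127 GPa.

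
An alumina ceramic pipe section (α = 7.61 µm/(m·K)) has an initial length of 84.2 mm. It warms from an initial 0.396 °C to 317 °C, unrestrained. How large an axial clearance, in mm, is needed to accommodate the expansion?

ΔT = 317 − 0.396 = 316.6 K.
ΔL = α·L₀·ΔT = 7.61×10⁻⁶ × 84.2 mm × 316.6 K = 0.203 mm.

0.203 mm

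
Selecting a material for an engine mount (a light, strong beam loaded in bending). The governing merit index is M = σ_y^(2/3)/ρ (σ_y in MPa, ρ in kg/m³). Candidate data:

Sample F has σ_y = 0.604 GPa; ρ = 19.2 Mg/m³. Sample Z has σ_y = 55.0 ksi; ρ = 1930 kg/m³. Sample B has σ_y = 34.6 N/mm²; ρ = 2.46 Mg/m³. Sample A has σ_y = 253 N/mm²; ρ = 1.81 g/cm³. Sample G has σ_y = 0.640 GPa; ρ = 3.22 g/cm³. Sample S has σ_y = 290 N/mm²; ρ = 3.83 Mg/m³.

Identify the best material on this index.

sample Z

Normalizing units and computing the index:
  sample F: σ_y = 604.0 MPa, ρ = 19200 kg/m³
  sample Z: σ_y = 379.2 MPa, ρ = 1930 kg/m³
  sample B: σ_y = 34.60 MPa, ρ = 2460 kg/m³
  sample A: σ_y = 253.0 MPa, ρ = 1810 kg/m³
  sample G: σ_y = 640.0 MPa, ρ = 3220 kg/m³
  sample S: σ_y = 290.0 MPa, ρ = 3830 kg/m³
  sample Z: M = 27.1×10⁻³
  sample G: M = 23.1×10⁻³
  sample A: M = 22.1×10⁻³
  sample S: M = 11.4×10⁻³
  sample B: M = 4.32×10⁻³
  sample F: M = 3.72×10⁻³
Sample Z ranks first.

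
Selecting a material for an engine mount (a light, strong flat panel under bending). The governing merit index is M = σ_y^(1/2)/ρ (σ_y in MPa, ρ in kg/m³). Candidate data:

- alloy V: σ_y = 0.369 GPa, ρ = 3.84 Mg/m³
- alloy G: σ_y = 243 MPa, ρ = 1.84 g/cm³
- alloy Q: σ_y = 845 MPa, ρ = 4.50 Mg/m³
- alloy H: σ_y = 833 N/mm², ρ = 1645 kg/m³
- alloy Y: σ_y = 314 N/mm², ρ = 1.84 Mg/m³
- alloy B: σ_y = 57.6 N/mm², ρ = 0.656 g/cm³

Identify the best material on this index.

Convert each candidate to consistent units, then evaluate M:
  alloy V: σ_y = 369.0 MPa, ρ = 3840 kg/m³
  alloy G: σ_y = 243.0 MPa, ρ = 1840 kg/m³
  alloy Q: σ_y = 845.0 MPa, ρ = 4500 kg/m³
  alloy H: σ_y = 833.0 MPa, ρ = 1645 kg/m³
  alloy Y: σ_y = 314.0 MPa, ρ = 1840 kg/m³
  alloy B: σ_y = 57.60 MPa, ρ = 656.0 kg/m³
  alloy H: M = 17.5×10⁻³
  alloy B: M = 11.6×10⁻³
  alloy Y: M = 9.63×10⁻³
  alloy G: M = 8.47×10⁻³
  alloy Q: M = 6.46×10⁻³
  alloy V: M = 5.00×10⁻³
The maximum is for alloy H.

alloy H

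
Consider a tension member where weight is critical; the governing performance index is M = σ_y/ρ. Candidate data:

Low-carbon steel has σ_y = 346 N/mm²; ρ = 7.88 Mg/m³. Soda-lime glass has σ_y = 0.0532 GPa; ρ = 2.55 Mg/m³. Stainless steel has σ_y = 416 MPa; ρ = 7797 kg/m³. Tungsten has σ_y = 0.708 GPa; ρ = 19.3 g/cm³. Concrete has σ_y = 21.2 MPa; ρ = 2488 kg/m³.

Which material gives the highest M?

After converting to SI:
  low-carbon steel: σ_y = 346.0 MPa, ρ = 7880 kg/m³
  soda-lime glass: σ_y = 53.20 MPa, ρ = 2550 kg/m³
  stainless steel: σ_y = 416.0 MPa, ρ = 7797 kg/m³
  tungsten: σ_y = 708.0 MPa, ρ = 19300 kg/m³
  concrete: σ_y = 21.20 MPa, ρ = 2488 kg/m³
  stainless steel: M = 53.4 kN·m/kg
  low-carbon steel: M = 43.9 kN·m/kg
  tungsten: M = 36.7 kN·m/kg
  soda-lime glass: M = 20.9 kN·m/kg
  concrete: M = 8.52 kN·m/kg
Stainless steel ranks first.

stainless steel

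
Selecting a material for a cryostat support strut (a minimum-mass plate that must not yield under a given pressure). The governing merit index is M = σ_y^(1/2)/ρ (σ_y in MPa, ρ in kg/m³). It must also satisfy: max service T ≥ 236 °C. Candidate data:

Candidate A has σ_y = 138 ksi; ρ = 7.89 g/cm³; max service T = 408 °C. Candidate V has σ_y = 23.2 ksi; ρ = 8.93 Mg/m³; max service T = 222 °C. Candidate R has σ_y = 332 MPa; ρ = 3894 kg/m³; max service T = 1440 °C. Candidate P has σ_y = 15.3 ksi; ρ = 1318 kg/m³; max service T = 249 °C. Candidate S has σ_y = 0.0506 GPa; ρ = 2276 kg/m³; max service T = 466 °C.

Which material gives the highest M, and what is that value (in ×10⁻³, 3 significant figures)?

candidate P, M = 7.79×10⁻³

Screen on constraints: max service T ≥ 236 °C. Survivors: candidate A, candidate R, candidate P, candidate S.
In SI units:
  candidate A: σ_y = 951.5 MPa, ρ = 7890 kg/m³
  candidate R: σ_y = 332.0 MPa, ρ = 3894 kg/m³
  candidate P: σ_y = 105.5 MPa, ρ = 1318 kg/m³
  candidate S: σ_y = 50.60 MPa, ρ = 2276 kg/m³
  candidate P: M = 7.79×10⁻³
  candidate R: M = 4.68×10⁻³
  candidate A: M = 3.91×10⁻³
  candidate S: M = 3.13×10⁻³
Highest index: candidate P.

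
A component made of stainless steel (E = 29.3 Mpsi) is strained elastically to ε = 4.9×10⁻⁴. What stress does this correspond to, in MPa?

99.0 MPa

E = 29.3 Mpsi = 202.0 GPa.
σ = E·ε = 202000 MPa × 4.9×10⁻⁴ = 99.0 MPa.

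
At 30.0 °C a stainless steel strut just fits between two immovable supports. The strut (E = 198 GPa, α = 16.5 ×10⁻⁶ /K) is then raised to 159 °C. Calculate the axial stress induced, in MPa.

421 MPa

ΔT = 129.0 K. Constrained thermal stress σ = E·α·ΔT = 198.0×10³ MPa × 16.5×10⁻⁶ × 129.0 = 421 MPa (compressive).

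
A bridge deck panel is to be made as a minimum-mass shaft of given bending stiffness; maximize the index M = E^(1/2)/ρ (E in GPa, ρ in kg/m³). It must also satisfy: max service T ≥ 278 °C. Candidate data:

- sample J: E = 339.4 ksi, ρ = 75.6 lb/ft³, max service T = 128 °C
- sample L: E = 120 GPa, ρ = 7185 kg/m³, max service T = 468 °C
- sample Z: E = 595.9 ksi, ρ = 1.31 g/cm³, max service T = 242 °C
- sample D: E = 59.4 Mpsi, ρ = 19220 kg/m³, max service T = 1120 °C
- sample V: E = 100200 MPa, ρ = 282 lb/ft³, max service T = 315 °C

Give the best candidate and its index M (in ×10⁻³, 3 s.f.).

Screen on constraints: max service T ≥ 278 °C. Survivors: sample L, sample D, sample V.
Normalizing units and computing the index:
  sample L: E = 120.0 GPa, ρ = 7185 kg/m³
  sample D: E = 409.5 GPa, ρ = 19220 kg/m³
  sample V: E = 100.2 GPa, ρ = 4517 kg/m³
  sample V: M = 2.22×10⁻³
  sample L: M = 1.52×10⁻³
  sample D: M = 1.05×10⁻³
Highest index: sample V.

sample V, M = 2.22×10⁻³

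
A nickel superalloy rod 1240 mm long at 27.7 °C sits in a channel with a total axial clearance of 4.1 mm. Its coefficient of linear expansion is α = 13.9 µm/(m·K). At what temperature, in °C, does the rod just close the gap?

266 °C

α·L₀·ΔT = 4.1 mm ⇒ ΔT = 4.1 / (13.9×10⁻⁶ × 1240.0) = 237.9 K.
T = 27.7 + 237.9 = 265.6 °C.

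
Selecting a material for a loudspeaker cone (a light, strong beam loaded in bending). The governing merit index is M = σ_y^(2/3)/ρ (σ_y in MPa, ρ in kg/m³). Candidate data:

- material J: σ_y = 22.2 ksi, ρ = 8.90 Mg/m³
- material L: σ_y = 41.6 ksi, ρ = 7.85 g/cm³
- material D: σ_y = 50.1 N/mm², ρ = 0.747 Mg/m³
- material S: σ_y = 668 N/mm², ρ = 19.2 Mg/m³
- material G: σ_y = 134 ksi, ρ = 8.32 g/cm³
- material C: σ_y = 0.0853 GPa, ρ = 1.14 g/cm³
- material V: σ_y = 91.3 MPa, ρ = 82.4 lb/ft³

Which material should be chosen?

Normalizing units and computing the index:
  material J: σ_y = 153.1 MPa, ρ = 8900 kg/m³
  material L: σ_y = 286.8 MPa, ρ = 7850 kg/m³
  material D: σ_y = 50.10 MPa, ρ = 747.0 kg/m³
  material S: σ_y = 668.0 MPa, ρ = 19200 kg/m³
  material G: σ_y = 923.9 MPa, ρ = 8320 kg/m³
  material C: σ_y = 85.30 MPa, ρ = 1140 kg/m³
  material V: σ_y = 91.30 MPa, ρ = 1320 kg/m³
  material D: M = 18.2×10⁻³
  material C: M = 17.0×10⁻³
  material V: M = 15.4×10⁻³
  material G: M = 11.4×10⁻³
  material L: M = 5.54×10⁻³
  material S: M = 3.98×10⁻³
  material J: M = 3.22×10⁻³
Material D ranks first.

material D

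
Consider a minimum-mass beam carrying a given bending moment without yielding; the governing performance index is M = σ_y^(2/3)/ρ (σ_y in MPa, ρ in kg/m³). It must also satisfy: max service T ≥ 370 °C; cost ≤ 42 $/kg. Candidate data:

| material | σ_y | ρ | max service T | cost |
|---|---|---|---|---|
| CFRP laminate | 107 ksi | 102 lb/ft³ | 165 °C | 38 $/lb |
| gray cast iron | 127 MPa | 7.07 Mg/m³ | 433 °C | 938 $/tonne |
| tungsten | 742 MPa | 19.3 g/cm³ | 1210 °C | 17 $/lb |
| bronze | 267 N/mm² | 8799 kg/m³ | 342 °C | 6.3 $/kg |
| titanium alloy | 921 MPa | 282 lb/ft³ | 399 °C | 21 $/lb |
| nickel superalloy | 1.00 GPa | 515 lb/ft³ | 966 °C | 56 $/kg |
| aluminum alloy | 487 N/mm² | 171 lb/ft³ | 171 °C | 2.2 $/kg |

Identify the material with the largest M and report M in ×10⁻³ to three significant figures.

tungsten, M = 4.25×10⁻³

Screen on constraints: max service T ≥ 370 °C; cost ≤ 42 $/kg. Survivors: gray cast iron, tungsten.
Normalizing units and computing the index:
  gray cast iron: σ_y = 127.0 MPa, ρ = 7070 kg/m³
  tungsten: σ_y = 742.0 MPa, ρ = 19300 kg/m³
  tungsten: M = 4.25×10⁻³
  gray cast iron: M = 3.57×10⁻³
The maximum is for tungsten.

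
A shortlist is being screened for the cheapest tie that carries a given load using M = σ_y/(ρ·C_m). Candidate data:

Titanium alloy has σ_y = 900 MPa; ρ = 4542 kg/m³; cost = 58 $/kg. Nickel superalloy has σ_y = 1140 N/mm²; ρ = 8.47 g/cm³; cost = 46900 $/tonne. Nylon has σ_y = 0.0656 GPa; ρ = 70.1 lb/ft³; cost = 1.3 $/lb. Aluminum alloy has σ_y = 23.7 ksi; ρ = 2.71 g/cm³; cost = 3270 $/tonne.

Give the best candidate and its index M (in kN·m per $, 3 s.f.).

nylon, M = 20.4 kN·m per $

Convert each candidate to consistent units, then evaluate M:
  titanium alloy: σ_y = 900.0 MPa, ρ = 4542 kg/m³, cost = 58.00 $/kg
  nickel superalloy: σ_y = 1140 MPa, ρ = 8470 kg/m³, cost = 46.90 $/kg
  nylon: σ_y = 65.60 MPa, ρ = 1123 kg/m³, cost = 2.866 $/kg
  aluminum alloy: σ_y = 163.4 MPa, ρ = 2710 kg/m³, cost = 3.270 $/kg
  nylon: M = 20.4 kN·m per $
  aluminum alloy: M = 18.4 kN·m per $
  titanium alloy: M = 3.42 kN·m per $
  nickel superalloy: M = 2.87 kN·m per $
Nylon has the largest M.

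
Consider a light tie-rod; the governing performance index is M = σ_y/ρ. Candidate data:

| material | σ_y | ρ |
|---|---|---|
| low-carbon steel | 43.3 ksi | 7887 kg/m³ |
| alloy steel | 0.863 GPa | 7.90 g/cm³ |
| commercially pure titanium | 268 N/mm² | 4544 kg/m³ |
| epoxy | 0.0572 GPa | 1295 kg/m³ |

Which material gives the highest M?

Normalizing units and computing the index:
  low-carbon steel: σ_y = 298.5 MPa, ρ = 7887 kg/m³
  alloy steel: σ_y = 863.0 MPa, ρ = 7900 kg/m³
  commercially pure titanium: σ_y = 268.0 MPa, ρ = 4544 kg/m³
  epoxy: σ_y = 57.20 MPa, ρ = 1295 kg/m³
  alloy steel: M = 109 kN·m/kg
  commercially pure titanium: M = 59.0 kN·m/kg
  epoxy: M = 44.2 kN·m/kg
  low-carbon steel: M = 37.9 kN·m/kg
The maximum is for alloy steel.

alloy steel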